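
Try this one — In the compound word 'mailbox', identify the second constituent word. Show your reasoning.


Split 'mailbox' into 'mail' + 'box'. The second part is 'box'.

box


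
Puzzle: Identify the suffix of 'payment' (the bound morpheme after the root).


The word 'payment' = 'pay' (root) + '-ment' (suffix). The suffix is '-ment'.

ment


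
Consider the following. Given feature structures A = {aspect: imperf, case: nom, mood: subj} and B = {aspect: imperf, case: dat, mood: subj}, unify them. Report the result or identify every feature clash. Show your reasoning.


Compare features:
aspect: A=imperf vs B=imperf -> unified: imperf
case: A=nom vs B=dat -> CLASH
mood: A=subj vs B=subj -> unified: subj
Clash detected on feature 'case' (nom vs dat); unification fails.

CLASH on 'case' (nom vs dat)


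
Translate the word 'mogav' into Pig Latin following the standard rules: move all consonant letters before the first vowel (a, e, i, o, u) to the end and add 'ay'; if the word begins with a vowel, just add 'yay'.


'mogav': move consonant cluster 'm' to end and add 'ay': 'ogavmay'.

ogavmay


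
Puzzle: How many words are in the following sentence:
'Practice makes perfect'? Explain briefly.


Split into words: Practice | makes | perfect = 3 words.

3


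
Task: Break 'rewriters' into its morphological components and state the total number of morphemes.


Step 1: Identify prefix: 're' (meaning: again)
Step 2: Identify root: 'write'
Step 3: Identify suffix(es): 'er, s'
Decomposition: re- (prefix: again) + write (root) + -er (suffix: one who) + -s (plural)
Total morphemes: 4

4 morphemes (re- (prefix: again) + write (root) + -er (suffix: one who) + -s (plural))


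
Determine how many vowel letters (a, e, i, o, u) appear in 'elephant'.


Vowels in 'elephant': e, e, a = 3 vowels.

3


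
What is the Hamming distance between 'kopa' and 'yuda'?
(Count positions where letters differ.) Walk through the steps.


Alignment:
Position 1: 'k' vs 'y' = DIFFER
Position 2: 'o' vs 'u' = DIFFER
Position 3: 'p' vs 'd' = DIFFER
Position 4: 'a' vs 'a' = match
Total differences: 3

3


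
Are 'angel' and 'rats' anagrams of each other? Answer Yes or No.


Sorted letters of 'angel': 'aegln'
Sorted letters of 'rats': 'arst'
They do not match.

No


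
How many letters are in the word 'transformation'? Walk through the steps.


Spell out 'transformation' and number each letter: t(1), r(2), a(3), n(4), s(5), f(6), o(7), r(8), m(9), a(10), t(11), i(12), o(13), n(14). Total: 14 letters.

14


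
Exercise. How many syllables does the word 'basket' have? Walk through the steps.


Break 'basket' into syllables: bas-ket -> bas | ket = 2 syllables

2 syllables


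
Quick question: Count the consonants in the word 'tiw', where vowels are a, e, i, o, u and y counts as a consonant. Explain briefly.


Consonants in 'tiw': t, w = 2 consonants.

2


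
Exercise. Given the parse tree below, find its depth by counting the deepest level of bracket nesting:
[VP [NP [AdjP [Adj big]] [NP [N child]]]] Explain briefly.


Count bracket nesting levels:
'[' at pos 0: depth = 1
'[' at pos 4: depth = 2
'[' at pos 8: depth = 3
'[' at pos 14: depth = 4
'[' at pos 25: depth = 3
'[' at pos 29: depth = 4
Maximum depth reached: 4

4


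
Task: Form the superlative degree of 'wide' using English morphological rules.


Apply superlative formation (ends in e: add -st): 'wide' -> 'widest'.

widest


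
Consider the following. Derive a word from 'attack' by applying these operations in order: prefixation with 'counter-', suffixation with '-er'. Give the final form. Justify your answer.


Step 1: Add prefix 'counter-' to 'attack' = 'counterattack'
Step 2: Add suffix '-er' to 'counterattack' = 'counterattacker'

counterattacker


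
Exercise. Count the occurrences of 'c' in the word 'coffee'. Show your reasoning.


Letter 'c' in 'coffee': found at position(s) 1 = 1 occurrence(s).

1


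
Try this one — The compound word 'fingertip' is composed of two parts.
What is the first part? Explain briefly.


Split 'fingertip' into 'finger' + 'tip'. The first part is 'finger'.

finger


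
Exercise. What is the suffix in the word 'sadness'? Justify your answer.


The word 'sadness' = 'sad' (root) + '-ness' (suffix). The suffix is '-ness'.

ness


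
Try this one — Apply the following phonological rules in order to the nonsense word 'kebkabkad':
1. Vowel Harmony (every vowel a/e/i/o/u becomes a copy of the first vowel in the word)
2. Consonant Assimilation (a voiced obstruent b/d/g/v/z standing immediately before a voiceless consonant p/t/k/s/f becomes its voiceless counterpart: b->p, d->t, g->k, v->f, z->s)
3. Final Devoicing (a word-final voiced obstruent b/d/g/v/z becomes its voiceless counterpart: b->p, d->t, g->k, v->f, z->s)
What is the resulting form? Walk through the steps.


Starting form: 'kebkabkad'
Rule 1: Vowel Harmony: all vowels become 'e' (matching first vowel). 'kebkabkad' -> 'kebkebked'
Rule 2: Consonant Assimilation: voiced obstruent before voiceless consonant becomes voiceless ('bk' -> 'pk', 'bk' -> 'pk'). 'kebkebked' -> 'kepkepked'
Rule 3: Final Devoicing: word-final voiced obstruent 'd' becomes voiceless 't'. 'kepkepked' -> 'kepkepket'
Final form: 'kepkepket'

kepkepket


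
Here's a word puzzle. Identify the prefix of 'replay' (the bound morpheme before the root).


The word 'replay' = 're' (prefix) + 'play' (root). The prefix is 're'.

re


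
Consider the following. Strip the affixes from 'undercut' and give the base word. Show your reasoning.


Remove prefix 'under' from 'undercut' to get root 'cut'.

cut


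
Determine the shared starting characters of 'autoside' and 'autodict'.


Compare from the start: 4 characters match: 'auto'. Mismatch at position 5: 's' vs 'd'.

auto


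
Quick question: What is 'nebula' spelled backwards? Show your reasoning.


Reverse 'nebula' character by character: 'aluben'.

aluben


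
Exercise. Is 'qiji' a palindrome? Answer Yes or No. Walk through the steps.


Forward: 'qiji'
Reversed: 'ijiq'
They differ.

No


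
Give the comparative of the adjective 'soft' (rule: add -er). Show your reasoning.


Apply comparative formation (add -er): 'soft' -> 'softer'.

softer


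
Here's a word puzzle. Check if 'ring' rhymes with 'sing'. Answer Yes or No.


Rime (stressed vowel + following sounds) of 'ring': -ing = /ɪŋ/
Rime of 'sing': -ing = /ɪŋ/
/ɪŋ/ and /ɪŋ/ are the same ending sound, so the words rhyme.

Yes


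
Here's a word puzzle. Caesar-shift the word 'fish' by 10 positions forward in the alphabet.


Shift each letter by 10: f -> p, i -> s, s -> c, h -> r. Result: 'pscr'.

pscr


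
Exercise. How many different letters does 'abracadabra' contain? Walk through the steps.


Unique letters in 'abracadabra': {a, b, c, d, r} = 5 distinct letters.

5


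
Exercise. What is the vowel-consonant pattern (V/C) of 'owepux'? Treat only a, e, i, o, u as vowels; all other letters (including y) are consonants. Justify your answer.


Letter mapping: o = V, w = C, e = V, p = C, u = V, x = C.

VCVCVC


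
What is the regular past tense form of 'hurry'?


Apply rule: Change -y to -ied. 'hurry' becomes 'hurried'.

hurried


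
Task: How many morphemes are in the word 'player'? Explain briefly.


Decomposition: play (root) + -er (suffix) = 2 morpheme(s)

2 morphemes


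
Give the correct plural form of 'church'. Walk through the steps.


Apply rule: Add -es (sibilant/fricative ending). 'church' becomes 'churches'.

churches


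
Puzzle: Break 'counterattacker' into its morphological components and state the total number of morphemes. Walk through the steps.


Step 1: Identify prefix: 'counter' (meaning: against)
Step 2: Identify root: 'attack'
Step 3: Identify suffix(es): 'er'
Decomposition: counter- (prefix: against) + attack (root) + -er (suffix: one who)
Total morphemes: 3

3 morphemes (counter- (prefix: against) + attack (root) + -er (suffix: one who))


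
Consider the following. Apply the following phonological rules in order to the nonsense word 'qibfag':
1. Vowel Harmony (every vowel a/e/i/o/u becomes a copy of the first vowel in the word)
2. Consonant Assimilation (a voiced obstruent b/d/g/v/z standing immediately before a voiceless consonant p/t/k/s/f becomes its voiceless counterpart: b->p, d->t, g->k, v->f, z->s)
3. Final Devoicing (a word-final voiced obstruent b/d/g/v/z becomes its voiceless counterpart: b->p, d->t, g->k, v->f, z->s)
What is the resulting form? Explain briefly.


Starting form: 'qibfag'
Rule 1: Vowel Harmony: all vowels become 'i' (matching first vowel). 'qibfag' -> 'qibfig'
Rule 2: Consonant Assimilation: voiced obstruent before voiceless consonant becomes voiceless ('bf' -> 'pf'). 'qibfig' -> 'qipfig'
Rule 3: Final Devoicing: word-final voiced obstruent 'g' becomes voiceless 'k'. 'qipfig' -> 'qipfik'
Final form: 'qipfik'

qipfik


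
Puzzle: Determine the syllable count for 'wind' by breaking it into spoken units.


Break 'wind' into syllables: wind -> wind = 1 syllable

1 syllable


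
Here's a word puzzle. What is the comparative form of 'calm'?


Apply comparative formation (add -er): 'calm' -> 'calmer'.

calmer


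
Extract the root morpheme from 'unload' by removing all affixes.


Remove prefix 'un' from 'unload' to get root 'load'.

load


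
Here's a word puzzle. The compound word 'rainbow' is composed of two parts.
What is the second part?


Split 'rainbow' into 'rain' + 'bow'. The second part is 'bow'.

bow


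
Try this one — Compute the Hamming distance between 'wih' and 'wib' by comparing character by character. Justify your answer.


Alignment:
Position 1: 'w' vs 'w' = match
Position 2: 'i' vs 'i' = match
Position 3: 'h' vs 'b' = DIFFER
Total differences: 1

1


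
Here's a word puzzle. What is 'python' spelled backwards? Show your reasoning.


Reverse 'python' character by character: 'nohtyp'.

nohtyp


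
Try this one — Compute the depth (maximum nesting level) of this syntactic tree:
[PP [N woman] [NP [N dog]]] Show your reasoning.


Count bracket nesting levels:
'[' at pos 0: depth = 1
'[' at pos 4: depth = 2
'[' at pos 14: depth = 2
'[' at pos 18: depth = 3
Maximum depth reached: 3

3


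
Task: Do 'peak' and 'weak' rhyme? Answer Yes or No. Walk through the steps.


Rime (stressed vowel + following sounds) of 'peak': -eak = /iːk/
Rime of 'weak': -eak = /iːk/
/iːk/ and /iːk/ are the same ending sound, so the words rhyme.

Yes


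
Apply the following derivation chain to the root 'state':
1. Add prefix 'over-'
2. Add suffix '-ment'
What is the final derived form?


Step 1: Add prefix 'over-' to 'state' = 'overstate'
Step 2: Add suffix '-ment' to 'overstate' = 'overstatement'

overstatement


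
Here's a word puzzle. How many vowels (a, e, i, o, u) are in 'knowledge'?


Vowels in 'knowledge': o, e, e = 3 vowels.

3


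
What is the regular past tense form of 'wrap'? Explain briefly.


Apply rule: Double final consonant and add -ed. 'wrap' becomes 'wrapped'.

wrapped


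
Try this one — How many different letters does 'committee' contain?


Unique letters in 'committee': {c, e, i, m, o, t} = 6 distinct letters.

6


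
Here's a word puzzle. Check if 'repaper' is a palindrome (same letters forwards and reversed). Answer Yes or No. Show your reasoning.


Forward: 'repaper'
Reversed: 'repaper'
They are identical.

Yes


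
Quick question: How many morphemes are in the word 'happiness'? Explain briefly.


Decomposition: happy (root) + -ness (suffix) = 2 morpheme(s)

2 morphemes


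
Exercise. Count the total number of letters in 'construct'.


Spell out 'construct' and number each letter: c(1), o(2), n(3), s(4), t(5), r(6), u(7), c(8), t(9). Total: 9 letters.

9


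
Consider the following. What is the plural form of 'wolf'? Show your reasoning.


Apply rule: Change -f to -ves. 'wolf' becomes 'wolves'.

wolves


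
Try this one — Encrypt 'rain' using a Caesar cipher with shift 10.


Shift each letter by 10: r -> b, a -> k, i -> s, n -> x. Result: 'bksx'.

bksx


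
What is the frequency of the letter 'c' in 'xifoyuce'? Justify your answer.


Letter 'c' in 'xifoyuce': found at position(s) 7 = 1 occurrence(s).

1


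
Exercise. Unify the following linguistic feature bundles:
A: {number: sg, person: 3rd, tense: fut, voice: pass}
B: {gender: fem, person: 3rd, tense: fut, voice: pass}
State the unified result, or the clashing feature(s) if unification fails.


Compare features:
gender: A=_ vs B=fem -> unified: fem
number: A=sg vs B=_ -> unified: sg
person: A=3rd vs B=3rd -> unified: 3rd
tense: A=fut vs B=fut -> unified: fut
voice: A=pass vs B=pass -> unified: pass
No clashes found.

Unified: {gender: fem, number: sg, person: 3rd, tense: fut, voice: pass}


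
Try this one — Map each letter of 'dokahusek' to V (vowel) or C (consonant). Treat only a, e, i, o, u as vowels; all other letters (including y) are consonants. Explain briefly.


Letter mapping: d = C, o = V, k = C, a = V, h = C, u = V, s = C, e = V, k = C.

CVCVCVCVC


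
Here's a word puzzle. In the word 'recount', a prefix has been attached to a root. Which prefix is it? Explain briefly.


The word 'recount' = 're' (prefix) + 'count' (root). The prefix is 're'.

re


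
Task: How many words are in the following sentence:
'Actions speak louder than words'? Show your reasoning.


Split into words: Actions | speak | louder | than | words = 5 words.

5


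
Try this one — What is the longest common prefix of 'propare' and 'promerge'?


Compare from the start: 3 characters match: 'pro'. Mismatch at position 4: 'p' vs 'm'.

pro


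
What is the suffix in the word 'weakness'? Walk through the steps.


The word 'weakness' = 'weak' (root) + '-ness' (suffix). The suffix is '-ness'.

ness


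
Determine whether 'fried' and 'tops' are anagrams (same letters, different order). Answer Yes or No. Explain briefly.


Sorted letters of 'fried': 'defir'
Sorted letters of 'tops': 'opst'
They do not match.

No


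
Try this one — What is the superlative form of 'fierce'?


Apply superlative formation (ends in e: add -st): 'fierce' -> 'fiercest'.

fiercest


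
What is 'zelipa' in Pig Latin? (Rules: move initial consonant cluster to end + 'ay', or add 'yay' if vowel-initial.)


'zelipa': move consonant cluster 'z' to end and add 'ay': 'elipazay'.

elipazay


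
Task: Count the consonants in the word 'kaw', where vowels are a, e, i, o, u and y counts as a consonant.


Consonants in 'kaw': k, w = 2 consonants.

2


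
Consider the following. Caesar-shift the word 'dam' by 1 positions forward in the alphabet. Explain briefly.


Shift each letter by 1: d -> e, a -> b, m -> n. Result: 'ebn'.

ebn


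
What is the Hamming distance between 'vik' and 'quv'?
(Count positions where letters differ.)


Alignment:
Position 1: 'v' vs 'q' = DIFFER
Position 2: 'i' vs 'u' = DIFFER
Position 3: 'k' vs 'v' = DIFFER
Total differences: 3

3


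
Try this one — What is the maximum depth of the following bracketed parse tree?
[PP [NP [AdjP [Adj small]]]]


Count bracket nesting levels:
'[' at pos 0: depth = 1
'[' at pos 4: depth = 2
'[' at pos 8: depth = 3
'[' at pos 14: depth = 4
Maximum depth reached: 4

4


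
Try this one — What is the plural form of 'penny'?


Apply rule: Change -y to -ies (consonant + y). 'penny' becomes 'pennies'.

pennies


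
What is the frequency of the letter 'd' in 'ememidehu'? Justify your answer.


Letter 'd' in 'ememidehu': found at position(s) 6 = 1 occurrence(s).

1


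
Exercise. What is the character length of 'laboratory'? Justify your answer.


Spell out 'laboratory' and number each letter: l(1), a(2), b(3), o(4), r(5), a(6), t(7), o(8), r(9), y(10). Total: 10 letters.

10


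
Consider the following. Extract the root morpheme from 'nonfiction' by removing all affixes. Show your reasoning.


Remove prefix 'non' from 'nonfiction' to get root 'fiction'.

fiction


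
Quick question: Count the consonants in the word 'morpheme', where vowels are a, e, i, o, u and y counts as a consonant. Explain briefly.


Consonants in 'morpheme': m, r, p, h, m = 5 consonants.

5


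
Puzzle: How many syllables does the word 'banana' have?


Break 'banana' into syllables: ba-na-na -> ba | na | na = 3 syllables

3 syllables


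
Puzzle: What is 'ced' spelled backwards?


Reverse 'ced' character by character: 'dec'.

dec


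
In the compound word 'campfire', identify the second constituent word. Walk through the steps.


Split 'campfire' into 'camp' + 'fire'. The second part is 'fire'.

fire


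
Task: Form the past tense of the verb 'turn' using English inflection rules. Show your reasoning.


Apply rule: Add -ed. 'turn' becomes 'turned'.

turned


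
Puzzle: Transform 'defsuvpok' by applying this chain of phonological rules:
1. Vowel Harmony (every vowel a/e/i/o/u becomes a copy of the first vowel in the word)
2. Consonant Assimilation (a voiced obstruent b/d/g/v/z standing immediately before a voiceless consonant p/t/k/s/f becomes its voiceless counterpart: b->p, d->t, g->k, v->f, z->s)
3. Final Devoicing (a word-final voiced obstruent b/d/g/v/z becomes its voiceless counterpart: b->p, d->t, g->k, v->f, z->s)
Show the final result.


Starting form: 'defsuvpok'
Rule 1: Vowel Harmony: all vowels become 'e' (matching first vowel). 'defsuvpok' -> 'defsevpek'
Rule 2: Consonant Assimilation: voiced obstruent before voiceless consonant becomes voiceless ('vp' -> 'fp'). 'defsevpek' -> 'defsefpek'
Rule 3: Final Devoicing: final consonant 'k' is not one of the voiced obstruents b/d/g/v/z. No change.
Final form: 'defsefpek'

defsefpek


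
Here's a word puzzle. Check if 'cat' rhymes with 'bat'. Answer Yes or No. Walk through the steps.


Rime (stressed vowel + following sounds) of 'cat': -at = /æt/
Rime of 'bat': -at = /æt/
/æt/ and /æt/ are the same ending sound, so the words rhyme.

Yes


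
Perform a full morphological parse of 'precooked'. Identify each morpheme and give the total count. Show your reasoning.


Step 1: Identify prefix: 'pre' (meaning: before)
Step 2: Identify root: 'cook'
Step 3: Identify suffix(es): 'ed'
Decomposition: pre- (prefix: before) + cook (root) + -ed (suffix: past)
Total morphemes: 3

3 morphemes (pre- (prefix: before) + cook (root) + -ed (suffix: past))


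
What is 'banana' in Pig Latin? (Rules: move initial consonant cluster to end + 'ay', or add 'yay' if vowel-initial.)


'banana': move consonant cluster 'b' to end and add 'ay': 'ananabay'.

ananabay


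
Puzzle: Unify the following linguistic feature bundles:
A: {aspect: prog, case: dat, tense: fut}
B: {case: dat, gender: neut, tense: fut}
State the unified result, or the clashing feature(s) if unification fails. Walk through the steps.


Compare features:
aspect: A=prog vs B=_ -> unified: prog
case: A=dat vs B=dat -> unified: dat
gender: A=_ vs B=neut -> unified: neut
tense: A=fut vs B=fut -> unified: fut
No clashes found.

Unified: {aspect: prog, case: dat, gender: neut, tense: fut}


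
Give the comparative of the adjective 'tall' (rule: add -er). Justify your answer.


Apply comparative formation (add -er): 'tall' -> 'taller'.

taller


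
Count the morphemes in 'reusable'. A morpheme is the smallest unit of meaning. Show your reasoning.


Decomposition: re- (prefix) + use (root) + -able (suffix) = 3 morpheme(s)

3 morphemes


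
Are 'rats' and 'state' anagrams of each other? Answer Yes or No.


Sorted letters of 'rats': 'arst'
Sorted letters of 'state': 'aestt'
They do not match.

No


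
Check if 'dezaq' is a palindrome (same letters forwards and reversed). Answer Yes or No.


Forward: 'dezaq'
Reversed: 'qazed'
They differ.

No


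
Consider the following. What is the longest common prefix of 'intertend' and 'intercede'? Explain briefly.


Compare from the start: 5 characters match: 'inter'. Mismatch at position 6: 't' vs 'c'.

inter


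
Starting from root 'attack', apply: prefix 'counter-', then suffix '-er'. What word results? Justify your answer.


Step 1: Add prefix 'counter-' to 'attack' = 'counterattack'
Step 2: Add suffix '-er' to 'counterattack' = 'counterattacker'

counterattacker


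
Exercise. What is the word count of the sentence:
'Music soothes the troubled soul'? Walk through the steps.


Split into words: Music | soothes | the | troubled | soul = 5 words.

5


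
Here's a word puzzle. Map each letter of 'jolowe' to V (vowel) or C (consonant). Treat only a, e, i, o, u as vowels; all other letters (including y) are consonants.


Letter mapping: j = C, o = V, l = C, o = V, w = C, e = V.

CVCVCV


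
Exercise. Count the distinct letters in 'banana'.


Unique letters in 'banana': {a, b, n} = 3 distinct letters.

3


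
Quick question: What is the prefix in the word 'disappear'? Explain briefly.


The word 'disappear' = 'dis' (prefix) + 'appear' (root). The prefix is 'dis'.

dis


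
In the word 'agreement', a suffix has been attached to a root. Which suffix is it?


The word 'agreement' = 'agree' (root) + '-ment' (suffix). The suffix is '-ment'.

ment


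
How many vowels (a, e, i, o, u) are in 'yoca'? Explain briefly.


Vowels in 'yoca': o, a = 2 vowels.

2


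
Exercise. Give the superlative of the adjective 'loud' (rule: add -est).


Apply superlative formation (add -est): 'loud' -> 'loudest'.

loudest


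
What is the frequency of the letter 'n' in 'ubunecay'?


Letter 'n' in 'ubunecay': found at position(s) 4 = 1 occurrence(s).

1


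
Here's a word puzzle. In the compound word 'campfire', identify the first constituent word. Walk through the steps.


Split 'campfire' into 'camp' + 'fire'. The first part is 'camp'.

camp


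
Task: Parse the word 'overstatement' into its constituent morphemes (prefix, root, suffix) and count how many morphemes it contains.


Step 1: Identify prefix: 'over' (meaning: excessively)
Step 2: Identify root: 'state'
Step 3: Identify suffix(es): 'ment'
Decomposition: over- (prefix: excessively) + state (root) + -ment (suffix: action/result)
Total morphemes: 3

3 morphemes (over- (prefix: excessively) + state (root) + -ment (suffix: action/result))


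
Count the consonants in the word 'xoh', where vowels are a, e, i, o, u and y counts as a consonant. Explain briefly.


Consonants in 'xoh': x, h = 2 consonants.

2


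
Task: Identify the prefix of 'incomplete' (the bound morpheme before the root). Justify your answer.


The word 'incomplete' = 'in' (prefix) + 'complete' (root). The prefix is 'in'.

in


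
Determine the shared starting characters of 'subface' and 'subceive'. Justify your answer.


Compare from the start: 3 characters match: 'sub'. Mismatch at position 4: 'f' vs 'c'.

sub


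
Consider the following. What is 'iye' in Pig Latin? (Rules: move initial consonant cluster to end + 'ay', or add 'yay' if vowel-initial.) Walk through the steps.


'iye' starts with a vowel, so add 'yay': 'iyeyay'.

iyeyay


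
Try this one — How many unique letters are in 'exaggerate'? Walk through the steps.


Unique letters in 'exaggerate': {a, e, g, r, t, x} = 6 distinct letters.

6


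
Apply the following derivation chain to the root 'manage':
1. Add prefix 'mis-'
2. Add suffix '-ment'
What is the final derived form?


Step 1: Add prefix 'mis-' to 'manage' = 'mismanage'
Step 2: Add suffix '-ment' to 'mismanage' = 'mismanagement'

mismanagement


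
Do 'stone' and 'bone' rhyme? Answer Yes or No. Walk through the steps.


Rime (stressed vowel + following sounds) of 'stone': -one = /oʊn/
Rime of 'bone': -one = /oʊn/
/oʊn/ and /oʊn/ are the same ending sound, so the words rhyme.

Yes


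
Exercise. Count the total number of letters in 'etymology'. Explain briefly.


Spell out 'etymology' and number each letter: e(1), t(2), y(3), m(4), o(5), l(6), o(7), g(8), y(9). Total: 9 letters.

9


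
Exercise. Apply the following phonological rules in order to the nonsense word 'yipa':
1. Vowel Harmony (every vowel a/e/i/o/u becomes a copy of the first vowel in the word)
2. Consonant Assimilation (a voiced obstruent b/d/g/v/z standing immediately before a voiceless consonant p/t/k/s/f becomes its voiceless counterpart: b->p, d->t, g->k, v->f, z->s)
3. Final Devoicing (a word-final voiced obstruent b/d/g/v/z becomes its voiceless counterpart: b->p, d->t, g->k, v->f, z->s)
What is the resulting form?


Starting form: 'yipa'
Rule 1: Vowel Harmony: all vowels become 'i' (matching first vowel). 'yipa' -> 'yipi'
Rule 2: Consonant Assimilation: no voiced obstruent (b/d/g/v/z) stands immediately before a voiceless consonant (p/t/k/s/f). No change.
Rule 3: Final Devoicing: the word ends in the vowel 'i', not a consonant. No change.
Final form: 'yipi'

yipi


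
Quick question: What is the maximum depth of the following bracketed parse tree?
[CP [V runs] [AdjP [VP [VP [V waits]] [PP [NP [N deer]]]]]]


Count bracket nesting levels:
'[' at pos 0: depth = 1
'[' at pos 4: depth = 2
'[' at pos 13: depth = 2
'[' at pos 19: depth = 3
'[' at pos 23: depth = 4
'[' at pos 27: depth = 5
'[' at pos 38: depth = 4
'[' at pos 42: depth = 5
'[' at pos 46: depth = 6
Maximum depth reached: 6

6


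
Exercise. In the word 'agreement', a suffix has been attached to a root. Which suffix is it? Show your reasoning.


The word 'agreement' = 'agree' (root) + '-ment' (suffix). The suffix is '-ment'.

ment


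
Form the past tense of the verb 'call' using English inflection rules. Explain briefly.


Apply rule: Add -ed. 'call' becomes 'called'.

called


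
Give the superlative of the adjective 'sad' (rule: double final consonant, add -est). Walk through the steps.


Apply superlative formation (double final consonant, add -est): 'sad' -> 'saddest'.

saddest


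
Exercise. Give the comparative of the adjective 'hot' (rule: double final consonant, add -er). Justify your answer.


Apply comparative formation (double final consonant, add -er): 'hot' -> 'hotter'.

hotter


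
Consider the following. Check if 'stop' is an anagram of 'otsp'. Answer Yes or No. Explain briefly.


Sorted letters of 'stop': 'opst'
Sorted letters of 'otsp': 'opst'
They match.

Yes


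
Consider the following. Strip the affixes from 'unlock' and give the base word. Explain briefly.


Remove prefix 'un' from 'unlock' to get root 'lock'.

lock


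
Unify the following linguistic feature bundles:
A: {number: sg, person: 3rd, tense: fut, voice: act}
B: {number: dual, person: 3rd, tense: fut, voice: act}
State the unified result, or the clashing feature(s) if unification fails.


Compare features:
number: A=sg vs B=dual -> CLASH
person: A=3rd vs B=3rd -> unified: 3rd
tense: A=fut vs B=fut -> unified: fut
voice: A=act vs B=act -> unified: act
Clash detected on feature 'number' (sg vs dual); unification fails.

CLASH on 'number' (sg vs dual)


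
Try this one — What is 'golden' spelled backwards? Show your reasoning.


Reverse 'golden' character by character: 'nedlog'.

nedlog


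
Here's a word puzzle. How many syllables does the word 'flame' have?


Break 'flame' into syllables: flame -> flame = 1 syllable

1 syllable


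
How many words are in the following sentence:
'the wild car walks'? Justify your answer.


Split into words: the | wild | car | walks = 4 words.

4


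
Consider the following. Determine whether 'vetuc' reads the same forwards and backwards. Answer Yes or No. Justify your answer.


Forward: 'vetuc'
Reversed: 'cutev'
They differ.

No


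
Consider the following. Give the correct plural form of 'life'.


Apply rule: Change -fe to -ves. 'life' becomes 'lives'.

lives


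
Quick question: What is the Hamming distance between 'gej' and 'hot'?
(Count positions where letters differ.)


Alignment:
Position 1: 'g' vs 'h' = DIFFER
Position 2: 'e' vs 'o' = DIFFER
Position 3: 'j' vs 't' = DIFFER
Total differences: 3

3


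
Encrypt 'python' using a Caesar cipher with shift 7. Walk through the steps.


Shift each letter by 7: p -> w, y -> f, t -> a, h -> o, o -> v, n -> u. Result: 'wfaovu'.

wfaovu


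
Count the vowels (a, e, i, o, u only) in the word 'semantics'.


Vowels in 'semantics': e, a, i = 3 vowels.

3


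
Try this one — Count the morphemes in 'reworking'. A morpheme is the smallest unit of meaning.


Decomposition: re- (prefix) + work (root) + -ing (suffix) = 3 morpheme(s)

3 morphemes


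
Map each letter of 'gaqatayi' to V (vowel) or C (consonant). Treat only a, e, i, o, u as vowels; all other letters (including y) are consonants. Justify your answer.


Letter mapping: g = C, a = V, q = C, a = V, t = C, a = V, y = C, i = V.

CVCVCVCV


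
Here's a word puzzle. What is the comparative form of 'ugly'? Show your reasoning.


Apply comparative formation (consonant + y: change y to i, add -er): 'ugly' -> 'uglier'.

uglier


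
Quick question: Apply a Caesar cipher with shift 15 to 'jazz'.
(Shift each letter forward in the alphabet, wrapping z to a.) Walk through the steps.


Shift each letter by 15: j -> y, a -> p, z -> o, z -> o. Result: 'ypoo'.

ypoo


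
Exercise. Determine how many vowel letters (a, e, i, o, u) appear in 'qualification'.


Vowels in 'qualification': u, a, i, i, a, i, o = 7 vowels.

7


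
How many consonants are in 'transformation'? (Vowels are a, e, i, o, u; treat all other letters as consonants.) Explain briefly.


Consonants in 'transformation': t, r, n, s, f, r, m, t, n = 9 consonants.

9


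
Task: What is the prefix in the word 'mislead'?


The word 'mislead' = 'mis' (prefix) + 'lead' (root). The prefix is 'mis'.

mis


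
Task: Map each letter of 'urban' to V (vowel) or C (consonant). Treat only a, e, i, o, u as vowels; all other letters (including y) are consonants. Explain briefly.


Letter mapping: u = V, r = C, b = C, a = V, n = C.

VCCVC


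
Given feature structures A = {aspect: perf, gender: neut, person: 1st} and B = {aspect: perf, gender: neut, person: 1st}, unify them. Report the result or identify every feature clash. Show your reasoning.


Compare features:
aspect: A=perf vs B=perf -> unified: perf
gender: A=neut vs B=neut -> unified: neut
person: A=1st vs B=1st -> unified: 1st
No clashes found.

Unified: {aspect: perf, gender: neut, person: 1st}


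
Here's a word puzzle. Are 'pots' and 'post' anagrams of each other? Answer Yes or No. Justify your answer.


Sorted letters of 'pots': 'opst'
Sorted letters of 'post': 'opst'
They match.

Yes


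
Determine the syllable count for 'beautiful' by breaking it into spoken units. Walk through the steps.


Break 'beautiful' into syllables: beau-ti-ful -> beau | ti | ful = 3 syllables

3 syllables


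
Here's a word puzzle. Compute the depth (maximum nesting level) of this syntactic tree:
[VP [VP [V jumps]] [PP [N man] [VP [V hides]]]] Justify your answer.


Count bracket nesting levels:
'[' at pos 0: depth = 1
'[' at pos 4: depth = 2
'[' at pos 8: depth = 3
'[' at pos 19: depth = 2
'[' at pos 23: depth = 3
'[' at pos 31: depth = 3
'[' at pos 35: depth = 4
Maximum depth reached: 4

4


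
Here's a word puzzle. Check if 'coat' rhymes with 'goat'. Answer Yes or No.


Rime (stressed vowel + following sounds) of 'coat': -oat = /oʊt/
Rime of 'goat': -oat = /oʊt/
/oʊt/ and /oʊt/ are the same ending sound, so the words rhyme.

Yes


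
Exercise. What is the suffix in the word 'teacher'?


The word 'teacher' = 'teach' (root) + '-er' (suffix). The suffix is '-er'.

er


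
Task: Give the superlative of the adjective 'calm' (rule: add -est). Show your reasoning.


Apply superlative formation (add -est): 'calm' -> 'calmest'.

calmest


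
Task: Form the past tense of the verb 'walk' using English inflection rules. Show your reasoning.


Apply rule: Add -ed. 'walk' becomes 'walked'.

walked


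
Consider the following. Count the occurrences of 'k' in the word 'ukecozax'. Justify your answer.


Letter 'k' in 'ukecozax': found at position(s) 2 = 1 occurrence(s).

1


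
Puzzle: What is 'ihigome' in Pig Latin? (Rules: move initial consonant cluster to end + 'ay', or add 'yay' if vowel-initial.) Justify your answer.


'ihigome' starts with a vowel, so add 'yay': 'ihigomeyay'.

ihigomeyay


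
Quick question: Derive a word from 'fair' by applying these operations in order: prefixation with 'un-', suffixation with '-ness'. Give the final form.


Step 1: Add prefix 'un-' to 'fair' = 'unfair'
Step 2: Add suffix '-ness' to 'unfair' = 'unfairness'

unfairness


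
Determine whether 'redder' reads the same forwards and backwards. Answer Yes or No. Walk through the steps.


Forward: 'redder'
Reversed: 'redder'
They are identical.

Yes


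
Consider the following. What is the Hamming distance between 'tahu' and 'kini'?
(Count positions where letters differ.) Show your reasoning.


Alignment:
Position 1: 't' vs 'k' = DIFFER
Position 2: 'a' vs 'i' = DIFFER
Position 3: 'h' vs 'n' = DIFFER
Position 4: 'u' vs 'i' = DIFFER
Total differences: 4

4


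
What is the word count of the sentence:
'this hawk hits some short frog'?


Split into words: this | hawk | hits | some | short | frog = 6 words.

6


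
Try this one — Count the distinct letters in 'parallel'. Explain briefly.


Unique letters in 'parallel': {a, e, l, p, r} = 5 distinct letters.

5


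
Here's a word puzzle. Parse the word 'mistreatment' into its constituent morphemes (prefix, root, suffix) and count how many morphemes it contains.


Step 1: Identify prefix: 'mis' (meaning: wrongly)
Step 2: Identify root: 'treat'
Step 3: Identify suffix(es): 'ment'
Decomposition: mis- (prefix: wrongly) + treat (root) + -ment (suffix: action/result)
Total morphemes: 3

3 morphemes (mis- (prefix: wrongly) + treat (root) + -ment (suffix: action/result))


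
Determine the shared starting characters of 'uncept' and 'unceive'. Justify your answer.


Compare from the start: 4 characters match: 'unce'. Mismatch at position 5: 'p' vs 'i'.

unce


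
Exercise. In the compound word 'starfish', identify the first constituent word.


Split 'starfish' into 'star' + 'fish'. The first part is 'star'.

star


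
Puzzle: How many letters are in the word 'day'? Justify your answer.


Spell out 'day' and number each letter: d(1), a(2), y(3). Total: 3 letters.

3


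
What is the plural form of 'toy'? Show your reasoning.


Apply rule: Add -s. 'toy' becomes 'toys'.

toys


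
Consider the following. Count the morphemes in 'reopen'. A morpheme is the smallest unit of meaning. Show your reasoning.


Decomposition: re- (prefix) + open (root) = 2 morpheme(s)

2 morphemes


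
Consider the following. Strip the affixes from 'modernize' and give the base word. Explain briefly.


Remove suffix '-ize' from 'modernize' to get root 'modern'.

modern


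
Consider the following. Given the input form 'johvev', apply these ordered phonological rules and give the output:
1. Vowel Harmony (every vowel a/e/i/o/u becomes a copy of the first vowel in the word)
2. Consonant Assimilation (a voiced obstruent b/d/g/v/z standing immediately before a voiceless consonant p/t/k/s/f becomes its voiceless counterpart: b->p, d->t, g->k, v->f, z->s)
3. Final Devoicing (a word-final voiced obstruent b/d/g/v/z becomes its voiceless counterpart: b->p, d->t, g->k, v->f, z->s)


Starting form: 'johvev'
Rule 1: Vowel Harmony: all vowels become 'o' (matching first vowel). 'johvev' -> 'johvov'
Rule 2: Consonant Assimilation: no voiced obstruent (b/d/g/v/z) stands immediately before a voiceless consonant (p/t/k/s/f). No change.
Rule 3: Final Devoicing: word-final voiced obstruent 'v' becomes voiceless 'f'. 'johvov' -> 'johvof'
Final form: 'johvof'

johvof


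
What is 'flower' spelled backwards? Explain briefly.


Reverse 'flower' character by character: 'rewolf'.

rewolf


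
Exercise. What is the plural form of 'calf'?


Apply rule: Change -f to -ves. 'calf' becomes 'calves'.

calves


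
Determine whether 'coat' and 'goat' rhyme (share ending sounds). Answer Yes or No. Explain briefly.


Rime (stressed vowel + following sounds) of 'coat': -oat = /oʊt/
Rime of 'goat': -oat = /oʊt/
/oʊt/ and /oʊt/ are the same ending sound, so the words rhyme.

Yes


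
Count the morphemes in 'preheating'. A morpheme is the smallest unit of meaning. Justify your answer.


Decomposition: pre- (prefix) + heat (root) + -ing (suffix) = 3 morpheme(s)

3 morphemes


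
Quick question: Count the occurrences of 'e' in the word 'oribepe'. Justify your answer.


Letter 'e' in 'oribepe': found at position(s) 5, 7 = 2 occurrence(s).

2


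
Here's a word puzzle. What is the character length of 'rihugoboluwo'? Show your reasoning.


Spell out 'rihugoboluwo' and number each letter: r(1), i(2), h(3), u(4), g(5), o(6), b(7), o(8), l(9), u(10), w(11), o(12). Total: 12 letters.

12


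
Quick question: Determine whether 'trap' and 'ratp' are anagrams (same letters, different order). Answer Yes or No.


Sorted letters of 'trap': 'aprt'
Sorted letters of 'ratp': 'aprt'
They match.

Yes


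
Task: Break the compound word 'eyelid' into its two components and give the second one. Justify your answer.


Split 'eyelid' into 'eye' + 'lid'. The second part is 'lid'.

lid


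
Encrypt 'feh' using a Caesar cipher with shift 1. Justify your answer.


Shift each letter by 1: f -> g, e -> f, h -> i. Result: 'gfi'.

gfi


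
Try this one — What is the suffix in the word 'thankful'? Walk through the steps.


The word 'thankful' = 'thank' (root) + '-ful' (suffix). The suffix is '-ful'.

ful


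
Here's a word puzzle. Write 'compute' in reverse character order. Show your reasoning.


Reverse 'compute' character by character: 'etupmoc'.

etupmoc


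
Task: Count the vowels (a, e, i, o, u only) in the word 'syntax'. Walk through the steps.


Vowels in 'syntax': a = 1 vowels.

1


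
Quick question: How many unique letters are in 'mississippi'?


Unique letters in 'mississippi': {i, m, p, s} = 4 distinct letters.

4


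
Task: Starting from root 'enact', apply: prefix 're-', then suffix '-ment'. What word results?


Step 1: Add prefix 're-' to 'enact' = 'reenact'
Step 2: Add suffix '-ment' to 'reenact' = 'reenactment'

reenactment


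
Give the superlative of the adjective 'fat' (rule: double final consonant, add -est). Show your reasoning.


Apply superlative formation (double final consonant, add -est): 'fat' -> 'fattest'.

fattest


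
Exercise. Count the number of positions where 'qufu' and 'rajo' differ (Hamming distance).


Alignment:
Position 1: 'q' vs 'r' = DIFFER
Position 2: 'u' vs 'a' = DIFFER
Position 3: 'f' vs 'j' = DIFFER
Position 4: 'u' vs 'o' = DIFFER
Total differences: 4

4


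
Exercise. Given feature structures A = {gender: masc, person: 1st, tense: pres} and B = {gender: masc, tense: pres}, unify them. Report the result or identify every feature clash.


Compare features:
gender: A=masc vs B=masc -> unified: masc
person: A=1st vs B=_ -> unified: 1st
tense: A=pres vs B=pres -> unified: pres
No clashes found.

Unified: {gender: masc, person: 1st, tense: pres}


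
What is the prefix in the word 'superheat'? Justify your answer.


The word 'superheat' = 'super' (prefix) + 'heat' (root). The prefix is 'super'.

super


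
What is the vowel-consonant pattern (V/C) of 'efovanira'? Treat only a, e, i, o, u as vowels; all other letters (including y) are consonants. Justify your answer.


Letter mapping: e = V, f = C, o = V, v = C, a = V, n = C, i = V, r = C, a = V.

VCVCVCVCV
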